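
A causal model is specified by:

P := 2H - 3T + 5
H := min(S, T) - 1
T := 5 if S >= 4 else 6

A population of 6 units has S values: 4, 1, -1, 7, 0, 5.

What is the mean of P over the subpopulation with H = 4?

-2

Conditioning on H=4 selects the 2 unit(s) with S ∈ {7, 5}. Their P values: -2, -2. Mean = -2.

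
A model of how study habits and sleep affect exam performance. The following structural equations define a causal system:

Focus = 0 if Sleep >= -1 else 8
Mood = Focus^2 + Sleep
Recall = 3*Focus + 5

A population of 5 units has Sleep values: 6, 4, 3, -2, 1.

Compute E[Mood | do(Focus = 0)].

Under do(Focus=0), Focus's equation is replaced by Focus=0 for every unit. Per-unit Mood: 6, 4, 3, -2, 1. Mean = 2.4.

2.4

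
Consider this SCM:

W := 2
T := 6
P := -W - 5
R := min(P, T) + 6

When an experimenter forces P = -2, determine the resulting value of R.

The intervention breaks the incoming arrows to P: P := -W - 5 no longer applies, and P = -2.
R = min(P, T) + 6  [with P=-2, T=6]  = 4

4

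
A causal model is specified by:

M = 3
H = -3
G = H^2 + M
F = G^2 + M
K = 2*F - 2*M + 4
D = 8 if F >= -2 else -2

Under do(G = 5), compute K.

54

do(G=5) replaces the equation G = H^2 + M with the constant G = 5.
F = G^2 + M  [with G=5, M=3]  = 28
K = 2*F - 2*M + 4  [with F=28, M=3]  = 54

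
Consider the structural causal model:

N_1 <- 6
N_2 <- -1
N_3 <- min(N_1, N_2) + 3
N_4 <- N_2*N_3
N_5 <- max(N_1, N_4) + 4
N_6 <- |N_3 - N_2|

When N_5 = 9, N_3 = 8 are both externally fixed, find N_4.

Under do(N_5 = 9, N_3 = 8), each intervened variable's structural equation is replaced by its fixed value.
N_4 = N_2*N_3  [with N_2=-1, N_3=8]  = -8

-8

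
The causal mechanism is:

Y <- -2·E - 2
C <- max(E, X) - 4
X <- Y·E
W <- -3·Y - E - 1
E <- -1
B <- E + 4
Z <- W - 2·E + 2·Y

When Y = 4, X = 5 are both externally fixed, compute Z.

-2

The joint intervention fixes Y = 4, X = 5, removing each variable's own equation.
W = -3·Y - E - 1  [with Y=4, E=-1]  = -12
Z = W - 2·E + 2·Y  [with W=-12, E=-1, Y=4]  = -2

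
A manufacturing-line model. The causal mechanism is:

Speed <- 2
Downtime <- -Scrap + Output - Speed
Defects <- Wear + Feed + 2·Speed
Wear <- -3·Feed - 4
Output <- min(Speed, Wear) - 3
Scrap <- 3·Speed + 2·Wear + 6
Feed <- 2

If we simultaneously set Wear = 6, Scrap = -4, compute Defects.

12

The joint intervention fixes Wear = 6, Scrap = -4, removing each variable's own equation.
Defects = Wear + Feed + 2·Speed  [with Wear=6, Feed=2, Speed=2]  = 12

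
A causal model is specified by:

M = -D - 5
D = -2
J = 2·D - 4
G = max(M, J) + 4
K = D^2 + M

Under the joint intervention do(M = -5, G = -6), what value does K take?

Under do(M = -5, G = -6), each intervened variable's structural equation is replaced by its fixed value.
K = D^2 + M  [with D=-2, M=-5]  = -1

-1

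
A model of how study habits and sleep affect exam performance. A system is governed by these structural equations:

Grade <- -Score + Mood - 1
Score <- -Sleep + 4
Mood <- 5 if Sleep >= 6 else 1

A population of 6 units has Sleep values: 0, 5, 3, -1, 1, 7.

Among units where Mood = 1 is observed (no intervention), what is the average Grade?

-2.4

Observing Mood=1 restricts to units where Mood's equation naturally yields 1: Sleep ∈ {0, 5, 3, -1, 1}. In that subpopulation Grade = -4, 1, -1, -5, -3, mean -2.4.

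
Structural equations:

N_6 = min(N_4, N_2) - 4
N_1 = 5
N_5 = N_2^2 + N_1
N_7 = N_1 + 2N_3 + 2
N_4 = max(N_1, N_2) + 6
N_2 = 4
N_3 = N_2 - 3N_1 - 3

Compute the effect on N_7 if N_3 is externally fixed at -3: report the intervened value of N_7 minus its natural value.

The intervention breaks the incoming arrows to N_3: N_3 = N_2 - 3N_1 - 3 no longer applies, and N_3 = -3.
N_7 = N_1 + 2N_3 + 2  [with N_1=5, N_3=-3]  = 1
Without intervention: N_3 = N_2 - 3N_1 - 3  [with N_2=4, N_1=5]  = -14; N_7 = N_1 + 2N_3 + 2  [with N_1=5, N_3=-14]  = -21.
Change = 1 − (-21) = 22.

22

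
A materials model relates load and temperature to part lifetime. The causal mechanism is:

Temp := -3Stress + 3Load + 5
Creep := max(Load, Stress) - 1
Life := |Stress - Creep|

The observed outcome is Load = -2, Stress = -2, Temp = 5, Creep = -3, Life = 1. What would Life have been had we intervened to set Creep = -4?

Intervening sets Creep = -4 and removes its equation (Creep := max(Load, Stress) - 1).
Life = |Stress - Creep|  [with Stress=-2, Creep=-4]  = 2

2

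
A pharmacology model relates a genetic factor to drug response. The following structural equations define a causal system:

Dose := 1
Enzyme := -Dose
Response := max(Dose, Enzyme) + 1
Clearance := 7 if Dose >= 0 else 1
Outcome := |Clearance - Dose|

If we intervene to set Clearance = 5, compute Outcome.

Intervening sets Clearance = 5 and removes its equation (Clearance := 7 if Dose >= 0 else 1).
Outcome = |Clearance - Dose|  [with Clearance=5, Dose=1]  = 4

4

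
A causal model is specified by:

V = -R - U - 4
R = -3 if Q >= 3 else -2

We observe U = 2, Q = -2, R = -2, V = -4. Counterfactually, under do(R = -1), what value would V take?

-5

The intervention breaks the incoming arrows to R: R = -3 if Q >= 3 else -2 no longer applies, and R = -1.
V = -R - U - 4  [with R=-1, U=2]  = -5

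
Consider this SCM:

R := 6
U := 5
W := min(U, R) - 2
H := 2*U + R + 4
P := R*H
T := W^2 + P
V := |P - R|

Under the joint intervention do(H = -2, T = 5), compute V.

18

Setting H = -2, T = 5 by intervention discards those variables' equations.
P = R*H  [with R=6, H=-2]  = -12
V = |P - R|  [with P=-12, R=6]  = 18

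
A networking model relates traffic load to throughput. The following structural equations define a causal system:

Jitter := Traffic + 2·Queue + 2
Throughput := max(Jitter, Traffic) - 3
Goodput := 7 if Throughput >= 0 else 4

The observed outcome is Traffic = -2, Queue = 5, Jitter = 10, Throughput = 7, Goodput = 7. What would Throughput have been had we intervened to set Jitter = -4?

-5

The intervention breaks the incoming arrows to Jitter: Jitter := Traffic + 2·Queue + 2 no longer applies, and Jitter = -4.
Throughput = max(Jitter, Traffic) - 3  [with Jitter=-4, Traffic=-2]  = -5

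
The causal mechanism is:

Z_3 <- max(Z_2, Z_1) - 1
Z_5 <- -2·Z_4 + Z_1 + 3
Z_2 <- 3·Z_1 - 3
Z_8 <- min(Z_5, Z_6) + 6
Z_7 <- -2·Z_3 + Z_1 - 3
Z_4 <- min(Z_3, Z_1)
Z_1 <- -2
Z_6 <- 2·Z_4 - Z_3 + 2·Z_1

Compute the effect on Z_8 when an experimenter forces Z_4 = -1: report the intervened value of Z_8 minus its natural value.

do(Z_4=-1) replaces the equation Z_4 <- min(Z_3, Z_1) with the constant Z_4 = -1.
Z_2 = 3·Z_1 - 3  [with Z_1=-2]  = -9
Z_3 = max(Z_2, Z_1) - 1  [with Z_2=-9, Z_1=-2]  = -3
Z_5 = -2·Z_4 + Z_1 + 3  [with Z_4=-1, Z_1=-2]  = 3
Z_6 = 2·Z_4 - Z_3 + 2·Z_1  [with Z_4=-1, Z_3=-3, Z_1=-2]  = -3
Z_8 = min(Z_5, Z_6) + 6  [with Z_5=3, Z_6=-3]  = 3
Without intervention: Z_2 = 3·Z_1 - 3  [with Z_1=-2]  = -9; Z_3 = max(Z_2, Z_1) - 1  [with Z_2=-9, Z_1=-2]  = -3; Z_4 = min(Z_3, Z_1)  [with Z_3=-3, Z_1=-2]  = -3; Z_5 = -2·Z_4 + Z_1 + 3  [with Z_4=-3, Z_1=-2]  = 7; Z_6 = 2·Z_4 - Z_3 + 2·Z_1  [with Z_4=-3, Z_3=-3, Z_1=-2]  = -7; Z_8 = min(Z_5, Z_6) + 6  [with Z_5=7, Z_6=-7]  = -1.
Change = 3 − (-1) = 4.

4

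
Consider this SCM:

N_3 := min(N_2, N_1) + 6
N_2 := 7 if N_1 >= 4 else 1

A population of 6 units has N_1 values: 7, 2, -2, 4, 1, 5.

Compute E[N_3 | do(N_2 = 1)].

6.5

do(N_2=1) breaks N_2's dependence on N_1. With N_2=1 fixed, N_3 across the units is 7, 7, 4, 7, 7, 7, mean 6.5.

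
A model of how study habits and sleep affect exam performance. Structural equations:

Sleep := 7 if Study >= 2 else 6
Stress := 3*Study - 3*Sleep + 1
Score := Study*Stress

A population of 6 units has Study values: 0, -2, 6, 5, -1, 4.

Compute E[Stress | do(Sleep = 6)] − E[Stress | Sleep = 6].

Every unit gets Sleep=6 under the intervention. Stress values become -17, -23, 1, -2, -20, -5; E[Stress|do(Sleep=6)] = -11.
E[Stress|Sleep=6] averages over only the 3 units with Sleep=6 (Study = 0, -2, -1): Stress = -17, -23, -20, mean -20.
Difference = -11 − (-20) = 9.

9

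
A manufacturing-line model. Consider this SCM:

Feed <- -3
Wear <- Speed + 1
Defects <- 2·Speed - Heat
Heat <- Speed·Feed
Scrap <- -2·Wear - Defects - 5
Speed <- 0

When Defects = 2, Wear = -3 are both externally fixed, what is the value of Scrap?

Setting Defects = 2, Wear = -3 by intervention discards those variables' equations.
Scrap = -2·Wear - Defects - 5  [with Wear=-3, Defects=2]  = -1

-1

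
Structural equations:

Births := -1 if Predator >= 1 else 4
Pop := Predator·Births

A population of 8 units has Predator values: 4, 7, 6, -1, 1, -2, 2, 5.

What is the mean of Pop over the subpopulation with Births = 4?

Observing Births=4 restricts to units where Births's equation naturally yields 4: Predator ∈ {-1, -2}. In that subpopulation Pop = -4, -8, mean -6.

-6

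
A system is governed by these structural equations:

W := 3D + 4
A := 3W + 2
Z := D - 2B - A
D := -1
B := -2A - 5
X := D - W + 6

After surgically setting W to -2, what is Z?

Under do(W=-2), the mechanism W := 3D + 4 is discarded; W is fixed at -2.
A = 3W + 2  [with W=-2]  = -4
B = -2A - 5  [with A=-4]  = 3
Z = D - 2B - A  [with D=-1, B=3, A=-4]  = -3

-3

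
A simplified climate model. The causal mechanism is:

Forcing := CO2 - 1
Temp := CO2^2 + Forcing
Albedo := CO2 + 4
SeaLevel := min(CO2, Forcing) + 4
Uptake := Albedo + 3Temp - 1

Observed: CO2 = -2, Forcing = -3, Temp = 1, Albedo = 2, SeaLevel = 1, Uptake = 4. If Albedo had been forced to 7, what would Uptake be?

Under do(Albedo=7), the mechanism Albedo := CO2 + 4 is discarded; Albedo is fixed at 7.
Forcing = CO2 - 1  [with CO2=-2]  = -3
Temp = CO2^2 + Forcing  [with CO2=-2, Forcing=-3]  = 1
Uptake = Albedo + 3Temp - 1  [with Albedo=7, Temp=1]  = 9

9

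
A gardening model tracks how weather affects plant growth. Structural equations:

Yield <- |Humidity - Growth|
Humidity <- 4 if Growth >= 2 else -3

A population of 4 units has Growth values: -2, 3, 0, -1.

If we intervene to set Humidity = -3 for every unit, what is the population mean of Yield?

The intervention sets Humidity=-3 in all 4 units regardless of Growth. Recomputing Yield per unit gives 1, 6, 3, 2; average 3.

3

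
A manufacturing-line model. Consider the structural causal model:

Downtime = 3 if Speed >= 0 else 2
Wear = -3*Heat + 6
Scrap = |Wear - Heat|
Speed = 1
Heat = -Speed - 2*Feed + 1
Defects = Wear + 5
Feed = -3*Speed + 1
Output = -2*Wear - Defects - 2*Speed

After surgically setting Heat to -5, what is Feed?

-2

Under do(Heat=-5), the mechanism Heat = -Speed - 2*Feed + 1 is discarded; Heat is fixed at -5.
Since Feed is not a descendant of the intervened variable, it is unaffected.
Feed = -3*Speed + 1  [with Speed=1]  = -2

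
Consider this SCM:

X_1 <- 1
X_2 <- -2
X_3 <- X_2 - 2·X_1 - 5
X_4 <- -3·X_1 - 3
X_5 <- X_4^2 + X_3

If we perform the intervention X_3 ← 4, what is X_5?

40

do(X_3=4) replaces the equation X_3 <- X_2 - 2·X_1 - 5 with the constant X_3 = 4.
X_4 = -3·X_1 - 3  [with X_1=1]  = -6
X_5 = X_4^2 + X_3  [with X_4=-6, X_3=4]  = 40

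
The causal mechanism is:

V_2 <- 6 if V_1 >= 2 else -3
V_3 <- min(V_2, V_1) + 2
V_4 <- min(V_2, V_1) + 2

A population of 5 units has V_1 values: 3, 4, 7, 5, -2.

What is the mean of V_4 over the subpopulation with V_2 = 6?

Conditioning on V_2=6 selects the 4 unit(s) with V_1 ∈ {3, 4, 7, 5}. Their V_4 values: 5, 6, 8, 7. Mean = 6.5.

6.5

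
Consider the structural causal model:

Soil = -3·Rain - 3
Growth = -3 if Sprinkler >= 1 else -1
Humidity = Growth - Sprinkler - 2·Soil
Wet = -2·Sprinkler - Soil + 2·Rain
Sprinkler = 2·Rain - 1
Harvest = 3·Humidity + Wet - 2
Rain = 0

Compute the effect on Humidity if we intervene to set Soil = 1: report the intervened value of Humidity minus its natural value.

The intervention breaks the incoming arrows to Soil: Soil = -3·Rain - 3 no longer applies, and Soil = 1.
Sprinkler = 2·Rain - 1  [with Rain=0]  = -1
Growth = -3 if Sprinkler >= 1 else -1  [with Sprinkler=-1]  = -1
Humidity = Growth - Sprinkler - 2·Soil  [with Growth=-1, Sprinkler=-1, Soil=1]  = -2
Without intervention: Sprinkler = 2·Rain - 1  [with Rain=0]  = -1; Soil = -3·Rain - 3  [with Rain=0]  = -3; Growth = -3 if Sprinkler >= 1 else -1  [with Sprinkler=-1]  = -1; Humidity = Growth - Sprinkler - 2·Soil  [with Growth=-1, Sprinkler=-1, Soil=-3]  = 6.
Change = -2 − 6 = -8.

-8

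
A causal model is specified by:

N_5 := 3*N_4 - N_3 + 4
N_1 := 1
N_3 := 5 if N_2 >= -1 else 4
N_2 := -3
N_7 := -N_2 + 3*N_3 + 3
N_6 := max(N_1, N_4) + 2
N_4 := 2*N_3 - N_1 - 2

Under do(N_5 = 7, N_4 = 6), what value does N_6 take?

8

Setting N_5 = 7, N_4 = 6 by intervention discards those variables' equations.
N_6 = max(N_1, N_4) + 2  [with N_1=1, N_4=6]  = 8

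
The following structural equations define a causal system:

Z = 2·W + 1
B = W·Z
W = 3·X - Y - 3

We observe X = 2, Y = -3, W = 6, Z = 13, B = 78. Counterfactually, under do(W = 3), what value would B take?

do(W=3) replaces the equation W = 3·X - Y - 3 with the constant W = 3.
Z = 2·W + 1  [with W=3]  = 7
B = W·Z  [with W=3, Z=7]  = 21

21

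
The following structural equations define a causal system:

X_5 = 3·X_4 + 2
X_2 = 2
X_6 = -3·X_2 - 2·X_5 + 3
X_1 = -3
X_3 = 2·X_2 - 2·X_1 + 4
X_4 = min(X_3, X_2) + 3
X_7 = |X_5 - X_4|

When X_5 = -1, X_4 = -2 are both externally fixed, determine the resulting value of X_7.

Setting X_5 = -1, X_4 = -2 by intervention discards those variables' equations.
X_7 = |X_5 - X_4|  [with X_5=-1, X_4=-2]  = 1

1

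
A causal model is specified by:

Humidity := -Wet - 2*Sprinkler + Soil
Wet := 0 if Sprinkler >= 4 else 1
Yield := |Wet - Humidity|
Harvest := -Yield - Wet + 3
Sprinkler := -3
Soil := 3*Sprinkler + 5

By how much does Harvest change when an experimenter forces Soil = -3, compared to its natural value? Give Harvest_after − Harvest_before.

-1

Under do(Soil=-3), the mechanism Soil := 3*Sprinkler + 5 is discarded; Soil is fixed at -3.
Wet = 0 if Sprinkler >= 4 else 1  [with Sprinkler=-3]  = 1
Humidity = -Wet - 2*Sprinkler + Soil  [with Wet=1, Sprinkler=-3, Soil=-3]  = 2
Yield = |Wet - Humidity|  [with Wet=1, Humidity=2]  = 1
Harvest = -Yield - Wet + 3  [with Yield=1, Wet=1]  = 1
Without intervention: Soil = 3*Sprinkler + 5  [with Sprinkler=-3]  = -4; Wet = 0 if Sprinkler >= 4 else 1  [with Sprinkler=-3]  = 1; Humidity = -Wet - 2*Sprinkler + Soil  [with Wet=1, Sprinkler=-3, Soil=-4]  = 1; Yield = |Wet - Humidity|  [with Wet=1, Humidity=1]  = 0; Harvest = -Yield - Wet + 3  [with Yield=0, Wet=1]  = 2.
Change = 1 − 2 = -1.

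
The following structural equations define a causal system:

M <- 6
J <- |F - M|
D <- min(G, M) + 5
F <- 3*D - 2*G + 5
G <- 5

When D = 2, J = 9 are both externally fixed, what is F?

The joint intervention fixes D = 2, J = 9, removing each variable's own equation.
F = 3*D - 2*G + 5  [with D=2, G=5]  = 1

1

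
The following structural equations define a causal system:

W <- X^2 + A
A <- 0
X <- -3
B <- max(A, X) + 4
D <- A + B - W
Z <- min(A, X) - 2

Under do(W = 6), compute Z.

-5

The intervention breaks the incoming arrows to W: W <- X^2 + A no longer applies, and W = 6.
Z is not downstream of the intervention, so its value is determined by the original equations.
Z = min(A, X) - 2  [with A=0, X=-3]  = -5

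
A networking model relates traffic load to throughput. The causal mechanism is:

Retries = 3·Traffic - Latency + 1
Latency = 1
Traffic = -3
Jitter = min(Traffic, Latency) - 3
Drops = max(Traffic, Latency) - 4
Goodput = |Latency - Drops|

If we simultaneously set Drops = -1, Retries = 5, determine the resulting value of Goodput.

Setting Drops = -1, Retries = 5 by intervention discards those variables' equations.
Goodput = |Latency - Drops|  [with Latency=1, Drops=-1]  = 2

2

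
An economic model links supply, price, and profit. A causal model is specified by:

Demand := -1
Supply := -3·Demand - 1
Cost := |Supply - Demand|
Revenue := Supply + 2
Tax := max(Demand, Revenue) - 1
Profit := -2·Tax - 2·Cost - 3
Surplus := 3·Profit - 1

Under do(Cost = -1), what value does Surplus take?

The intervention breaks the incoming arrows to Cost: Cost := |Supply - Demand| no longer applies, and Cost = -1.
Supply = -3·Demand - 1  [with Demand=-1]  = 2
Revenue = Supply + 2  [with Supply=2]  = 4
Tax = max(Demand, Revenue) - 1  [with Demand=-1, Revenue=4]  = 3
Profit = -2·Tax - 2·Cost - 3  [with Tax=3, Cost=-1]  = -7
Surplus = 3·Profit - 1  [with Profit=-7]  = -22

-22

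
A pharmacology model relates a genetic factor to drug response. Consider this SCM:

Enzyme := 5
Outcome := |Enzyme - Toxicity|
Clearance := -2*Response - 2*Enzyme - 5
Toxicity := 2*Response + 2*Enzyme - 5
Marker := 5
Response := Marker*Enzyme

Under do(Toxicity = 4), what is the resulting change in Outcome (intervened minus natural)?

-49

Under do(Toxicity=4), the mechanism Toxicity := 2*Response + 2*Enzyme - 5 is discarded; Toxicity is fixed at 4.
Outcome = |Enzyme - Toxicity|  [with Enzyme=5, Toxicity=4]  = 1
Without intervention: Response = Marker*Enzyme  [with Marker=5, Enzyme=5]  = 25; Toxicity = 2*Response + 2*Enzyme - 5  [with Response=25, Enzyme=5]  = 55; Outcome = |Enzyme - Toxicity|  [with Enzyme=5, Toxicity=55]  = 50.
Change = 1 − 50 = -49.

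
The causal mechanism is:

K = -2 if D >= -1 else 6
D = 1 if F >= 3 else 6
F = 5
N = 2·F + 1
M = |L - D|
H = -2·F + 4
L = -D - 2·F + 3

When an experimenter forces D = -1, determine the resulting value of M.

5

The intervention breaks the incoming arrows to D: D = 1 if F >= 3 else 6 no longer applies, and D = -1.
L = -D - 2·F + 3  [with D=-1, F=5]  = -6
M = |L - D|  [with L=-6, D=-1]  = 5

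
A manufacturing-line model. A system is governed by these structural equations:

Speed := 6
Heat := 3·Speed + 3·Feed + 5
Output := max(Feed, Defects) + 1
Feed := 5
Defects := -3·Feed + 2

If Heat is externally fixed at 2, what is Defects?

The intervention breaks the incoming arrows to Heat: Heat := 3·Speed + 3·Feed + 5 no longer applies, and Heat = 2.
Defects is not downstream of the intervention, so its value is determined by the original equations.
Defects = -3·Feed + 2  [with Feed=5]  = -13

-13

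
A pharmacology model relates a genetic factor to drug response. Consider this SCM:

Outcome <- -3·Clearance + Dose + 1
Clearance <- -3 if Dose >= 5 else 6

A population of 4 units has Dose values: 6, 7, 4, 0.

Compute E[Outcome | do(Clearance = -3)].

do(Clearance=-3) breaks Clearance's dependence on Dose. With Clearance=-3 fixed, Outcome across the units is 16, 17, 14, 10, mean 14.25.

14.25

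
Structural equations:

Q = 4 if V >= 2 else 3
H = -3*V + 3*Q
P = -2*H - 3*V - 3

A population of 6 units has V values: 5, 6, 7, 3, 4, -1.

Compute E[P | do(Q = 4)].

Every unit gets Q=4 under the intervention. P values become -12, -9, -6, -18, -15, -30; E[P|do(Q=4)] = -15.

-15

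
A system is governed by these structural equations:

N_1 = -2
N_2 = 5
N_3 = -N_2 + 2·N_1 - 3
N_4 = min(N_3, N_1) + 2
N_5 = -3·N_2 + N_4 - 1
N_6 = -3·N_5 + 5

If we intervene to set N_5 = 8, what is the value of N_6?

-19

The intervention breaks the incoming arrows to N_5: N_5 = -3·N_2 + N_4 - 1 no longer applies, and N_5 = 8.
N_6 = -3·N_5 + 5  [with N_5=8]  = -19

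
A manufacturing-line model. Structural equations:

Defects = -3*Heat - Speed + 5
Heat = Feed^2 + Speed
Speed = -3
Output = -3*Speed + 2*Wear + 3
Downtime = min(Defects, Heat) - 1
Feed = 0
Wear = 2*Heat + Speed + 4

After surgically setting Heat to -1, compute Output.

10

The intervention breaks the incoming arrows to Heat: Heat = Feed^2 + Speed no longer applies, and Heat = -1.
Wear = 2*Heat + Speed + 4  [with Heat=-1, Speed=-3]  = -1
Output = -3*Speed + 2*Wear + 3  [with Speed=-3, Wear=-1]  = 10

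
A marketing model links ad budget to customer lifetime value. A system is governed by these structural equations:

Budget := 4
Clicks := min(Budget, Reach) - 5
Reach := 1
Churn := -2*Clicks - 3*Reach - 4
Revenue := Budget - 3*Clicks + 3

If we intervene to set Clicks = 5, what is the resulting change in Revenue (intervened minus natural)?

-27

do(Clicks=5) replaces the equation Clicks := min(Budget, Reach) - 5 with the constant Clicks = 5.
Revenue = Budget - 3*Clicks + 3  [with Budget=4, Clicks=5]  = -8
Without intervention: Clicks = min(Budget, Reach) - 5  [with Budget=4, Reach=1]  = -4; Revenue = Budget - 3*Clicks + 3  [with Budget=4, Clicks=-4]  = 19.
Change = -8 − 19 = -27.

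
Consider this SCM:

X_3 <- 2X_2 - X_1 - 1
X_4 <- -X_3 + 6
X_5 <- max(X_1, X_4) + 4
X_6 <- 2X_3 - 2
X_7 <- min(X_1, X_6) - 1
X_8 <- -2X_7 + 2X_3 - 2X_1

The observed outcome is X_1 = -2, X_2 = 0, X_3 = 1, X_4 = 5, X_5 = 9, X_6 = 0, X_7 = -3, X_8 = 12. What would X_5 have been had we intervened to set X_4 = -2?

2

Intervening sets X_4 = -2 and removes its equation (X_4 <- -X_3 + 6).
X_5 = max(X_1, X_4) + 4  [with X_1=-2, X_4=-2]  = 2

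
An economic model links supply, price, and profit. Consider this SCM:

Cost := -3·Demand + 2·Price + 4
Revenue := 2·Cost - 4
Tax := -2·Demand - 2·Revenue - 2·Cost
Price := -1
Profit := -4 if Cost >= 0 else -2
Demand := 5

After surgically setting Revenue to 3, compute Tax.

Intervening sets Revenue = 3 and removes its equation (Revenue := 2·Cost - 4).
Cost = -3·Demand + 2·Price + 4  [with Demand=5, Price=-1]  = -13
Tax = -2·Demand - 2·Revenue - 2·Cost  [with Demand=5, Revenue=3, Cost=-13]  = 10

10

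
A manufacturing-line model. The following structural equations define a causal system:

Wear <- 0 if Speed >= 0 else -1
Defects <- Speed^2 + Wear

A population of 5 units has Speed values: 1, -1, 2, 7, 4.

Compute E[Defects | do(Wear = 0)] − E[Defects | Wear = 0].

-3.3

do(Wear=0) breaks Wear's dependence on Speed. With Wear=0 fixed, Defects across the units is 1, 1, 4, 49, 16, mean 14.2.
Observing Wear=0 restricts to units where Wear's equation naturally yields 0: Speed ∈ {1, 2, 7, 4}. In that subpopulation Defects = 1, 4, 49, 16, mean 17.5.
Difference = 14.2 − 17.5 = -3.3.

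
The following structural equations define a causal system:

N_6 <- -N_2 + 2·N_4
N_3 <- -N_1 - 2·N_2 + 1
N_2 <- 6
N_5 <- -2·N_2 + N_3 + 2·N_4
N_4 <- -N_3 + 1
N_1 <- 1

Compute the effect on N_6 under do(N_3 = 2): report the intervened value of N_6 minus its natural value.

-28

The intervention breaks the incoming arrows to N_3: N_3 <- -N_1 - 2·N_2 + 1 no longer applies, and N_3 = 2.
N_4 = -N_3 + 1  [with N_3=2]  = -1
N_6 = -N_2 + 2·N_4  [with N_2=6, N_4=-1]  = -8
Without intervention: N_3 = -N_1 - 2·N_2 + 1  [with N_1=1, N_2=6]  = -12; N_4 = -N_3 + 1  [with N_3=-12]  = 13; N_6 = -N_2 + 2·N_4  [with N_2=6, N_4=13]  = 20.
Change = -8 − 20 = -28.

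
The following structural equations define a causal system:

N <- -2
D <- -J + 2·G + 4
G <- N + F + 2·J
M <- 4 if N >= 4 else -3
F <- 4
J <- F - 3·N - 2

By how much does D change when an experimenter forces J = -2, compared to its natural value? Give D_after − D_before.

do(J=-2) replaces the equation J <- F - 3·N - 2 with the constant J = -2.
G = N + F + 2·J  [with N=-2, F=4, J=-2]  = -2
D = -J + 2·G + 4  [with J=-2, G=-2]  = 2
Without intervention: J = F - 3·N - 2  [with F=4, N=-2]  = 8; G = N + F + 2·J  [with N=-2, F=4, J=8]  = 18; D = -J + 2·G + 4  [with J=8, G=18]  = 32.
Change = 2 − 32 = -30.

-30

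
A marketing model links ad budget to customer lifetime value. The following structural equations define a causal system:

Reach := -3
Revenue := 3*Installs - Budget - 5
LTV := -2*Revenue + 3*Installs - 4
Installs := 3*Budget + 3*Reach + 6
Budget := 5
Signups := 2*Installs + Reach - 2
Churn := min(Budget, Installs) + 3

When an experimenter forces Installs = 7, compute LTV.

The intervention breaks the incoming arrows to Installs: Installs := 3*Budget + 3*Reach + 6 no longer applies, and Installs = 7.
Revenue = 3*Installs - Budget - 5  [with Installs=7, Budget=5]  = 11
LTV = -2*Revenue + 3*Installs - 4  [with Revenue=11, Installs=7]  = -5

-5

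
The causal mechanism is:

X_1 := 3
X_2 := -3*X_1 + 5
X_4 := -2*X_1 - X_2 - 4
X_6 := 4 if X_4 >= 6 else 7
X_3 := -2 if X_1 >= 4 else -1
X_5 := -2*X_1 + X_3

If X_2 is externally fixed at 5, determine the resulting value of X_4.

-15

Under do(X_2=5), the mechanism X_2 := -3*X_1 + 5 is discarded; X_2 is fixed at 5.
X_4 = -2*X_1 - X_2 - 4  [with X_1=3, X_2=5]  = -15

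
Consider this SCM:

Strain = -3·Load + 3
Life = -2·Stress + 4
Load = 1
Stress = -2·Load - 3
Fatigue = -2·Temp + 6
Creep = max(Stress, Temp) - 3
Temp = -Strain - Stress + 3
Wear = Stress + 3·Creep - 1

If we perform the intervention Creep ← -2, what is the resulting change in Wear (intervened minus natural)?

-21

The intervention breaks the incoming arrows to Creep: Creep = max(Stress, Temp) - 3 no longer applies, and Creep = -2.
Stress = -2·Load - 3  [with Load=1]  = -5
Wear = Stress + 3·Creep - 1  [with Stress=-5, Creep=-2]  = -12
Without intervention: Stress = -2·Load - 3  [with Load=1]  = -5; Strain = -3·Load + 3  [with Load=1]  = 0; Temp = -Strain - Stress + 3  [with Strain=0, Stress=-5]  = 8; Creep = max(Stress, Temp) - 3  [with Stress=-5, Temp=8]  = 5; Wear = Stress + 3·Creep - 1  [with Stress=-5, Creep=5]  = 9.
Change = -12 − 9 = -21.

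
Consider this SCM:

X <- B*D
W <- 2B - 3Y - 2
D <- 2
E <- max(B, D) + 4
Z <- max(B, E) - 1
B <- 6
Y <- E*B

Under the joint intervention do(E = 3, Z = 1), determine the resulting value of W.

-44

Under do(E = 3, Z = 1), each intervened variable's structural equation is replaced by its fixed value.
Y = E*B  [with E=3, B=6]  = 18
W = 2B - 3Y - 2  [with B=6, Y=18]  = -44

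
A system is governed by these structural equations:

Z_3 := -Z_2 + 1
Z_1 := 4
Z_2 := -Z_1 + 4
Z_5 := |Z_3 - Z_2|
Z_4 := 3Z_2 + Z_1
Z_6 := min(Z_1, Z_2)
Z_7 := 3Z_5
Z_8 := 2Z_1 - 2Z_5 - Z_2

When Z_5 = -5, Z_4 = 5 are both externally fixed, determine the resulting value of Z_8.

18

Under do(Z_5 = -5, Z_4 = 5), each intervened variable's structural equation is replaced by its fixed value.
Z_2 = -Z_1 + 4  [with Z_1=4]  = 0
Z_8 = 2Z_1 - 2Z_5 - Z_2  [with Z_1=4, Z_5=-5, Z_2=0]  = 18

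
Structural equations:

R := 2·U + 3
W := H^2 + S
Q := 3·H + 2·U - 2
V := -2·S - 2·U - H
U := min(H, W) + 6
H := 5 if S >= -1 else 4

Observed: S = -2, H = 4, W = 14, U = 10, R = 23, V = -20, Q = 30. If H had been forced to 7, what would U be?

Under do(H=7), the mechanism H := 5 if S >= -1 else 4 is discarded; H is fixed at 7.
W = H^2 + S  [with H=7, S=-2]  = 47
U = min(H, W) + 6  [with H=7, W=47]  = 13

13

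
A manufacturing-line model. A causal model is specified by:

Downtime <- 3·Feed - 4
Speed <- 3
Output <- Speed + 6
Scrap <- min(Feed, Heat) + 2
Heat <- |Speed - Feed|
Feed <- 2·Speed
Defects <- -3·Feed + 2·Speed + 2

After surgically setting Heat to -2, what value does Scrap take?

do(Heat=-2) replaces the equation Heat <- |Speed - Feed| with the constant Heat = -2.
Feed = 2·Speed  [with Speed=3]  = 6
Scrap = min(Feed, Heat) + 2  [with Feed=6, Heat=-2]  = 0

0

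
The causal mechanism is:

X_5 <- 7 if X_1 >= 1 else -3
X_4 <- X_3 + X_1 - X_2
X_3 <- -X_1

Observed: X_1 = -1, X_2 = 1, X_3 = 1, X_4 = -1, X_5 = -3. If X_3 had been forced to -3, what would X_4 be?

The intervention breaks the incoming arrows to X_3: X_3 <- -X_1 no longer applies, and X_3 = -3.
X_4 = X_3 + X_1 - X_2  [with X_3=-3, X_1=-1, X_2=1]  = -5

-5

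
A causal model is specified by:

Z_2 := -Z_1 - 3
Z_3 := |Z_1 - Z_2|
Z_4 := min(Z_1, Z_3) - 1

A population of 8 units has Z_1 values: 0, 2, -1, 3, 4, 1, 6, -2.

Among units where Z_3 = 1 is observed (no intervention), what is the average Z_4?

-2.5

Conditioning on Z_3=1 selects the 2 unit(s) with Z_1 ∈ {-1, -2}. Their Z_4 values: -2, -3. Mean = -2.5.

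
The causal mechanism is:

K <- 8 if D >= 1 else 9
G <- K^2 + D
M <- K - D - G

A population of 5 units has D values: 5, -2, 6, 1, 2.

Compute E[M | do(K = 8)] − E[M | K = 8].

2.2

Under do(K=8), K's equation is replaced by K=8 for every unit. Per-unit M: -66, -52, -68, -58, -60. Mean = -60.8.
Observing K=8 restricts to units where K's equation naturally yields 8: D ∈ {5, 6, 1, 2}. In that subpopulation M = -66, -68, -58, -60, mean -63.
Difference = -60.8 − (-63) = 2.2.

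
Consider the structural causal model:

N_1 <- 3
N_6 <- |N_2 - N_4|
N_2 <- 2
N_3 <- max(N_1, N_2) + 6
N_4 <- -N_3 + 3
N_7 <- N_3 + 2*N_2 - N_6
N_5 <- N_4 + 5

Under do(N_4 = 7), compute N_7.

The intervention breaks the incoming arrows to N_4: N_4 <- -N_3 + 3 no longer applies, and N_4 = 7.
N_3 = max(N_1, N_2) + 6  [with N_1=3, N_2=2]  = 9
N_6 = |N_2 - N_4|  [with N_2=2, N_4=7]  = 5
N_7 = N_3 + 2*N_2 - N_6  [with N_3=9, N_2=2, N_6=5]  = 8

8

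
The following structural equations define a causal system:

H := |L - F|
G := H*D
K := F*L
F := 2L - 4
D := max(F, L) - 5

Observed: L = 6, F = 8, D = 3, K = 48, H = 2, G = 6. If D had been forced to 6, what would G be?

12

The intervention breaks the incoming arrows to D: D := max(F, L) - 5 no longer applies, and D = 6.
F = 2L - 4  [with L=6]  = 8
H = |L - F|  [with L=6, F=8]  = 2
G = H*D  [with H=2, D=6]  = 12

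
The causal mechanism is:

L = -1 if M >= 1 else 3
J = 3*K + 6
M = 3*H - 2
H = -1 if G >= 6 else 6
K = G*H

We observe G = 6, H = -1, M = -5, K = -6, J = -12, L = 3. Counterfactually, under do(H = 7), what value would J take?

do(H=7) replaces the equation H = -1 if G >= 6 else 6 with the constant H = 7.
K = G*H  [with G=6, H=7]  = 42
J = 3*K + 6  [with K=42]  = 132

132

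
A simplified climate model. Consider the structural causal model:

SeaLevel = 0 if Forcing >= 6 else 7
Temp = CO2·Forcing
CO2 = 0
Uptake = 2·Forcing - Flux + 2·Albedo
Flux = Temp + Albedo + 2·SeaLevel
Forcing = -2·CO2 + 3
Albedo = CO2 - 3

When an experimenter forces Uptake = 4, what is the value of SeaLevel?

7

The intervention breaks the incoming arrows to Uptake: Uptake = 2·Forcing - Flux + 2·Albedo no longer applies, and Uptake = 4.
SeaLevel is not downstream of the intervention, so its value is determined by the original equations.
Forcing = -2·CO2 + 3  [with CO2=0]  = 3
SeaLevel = 0 if Forcing >= 6 else 7  [with Forcing=3]  = 7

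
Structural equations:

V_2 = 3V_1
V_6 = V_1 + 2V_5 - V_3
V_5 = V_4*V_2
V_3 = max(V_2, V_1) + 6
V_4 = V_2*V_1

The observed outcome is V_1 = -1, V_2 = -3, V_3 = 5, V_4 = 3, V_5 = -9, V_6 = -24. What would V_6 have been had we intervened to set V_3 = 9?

-28

The intervention breaks the incoming arrows to V_3: V_3 = max(V_2, V_1) + 6 no longer applies, and V_3 = 9.
V_2 = 3V_1  [with V_1=-1]  = -3
V_4 = V_2*V_1  [with V_2=-3, V_1=-1]  = 3
V_5 = V_4*V_2  [with V_4=3, V_2=-3]  = -9
V_6 = V_1 + 2V_5 - V_3  [with V_1=-1, V_5=-9, V_3=9]  = -28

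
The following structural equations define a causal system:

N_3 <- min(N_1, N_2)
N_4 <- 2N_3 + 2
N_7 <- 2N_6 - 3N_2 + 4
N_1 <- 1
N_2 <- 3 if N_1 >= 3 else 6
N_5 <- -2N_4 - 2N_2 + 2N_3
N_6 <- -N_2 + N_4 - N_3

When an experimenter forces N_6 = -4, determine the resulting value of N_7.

-22

Intervening sets N_6 = -4 and removes its equation (N_6 <- -N_2 + N_4 - N_3).
N_2 = 3 if N_1 >= 3 else 6  [with N_1=1]  = 6
N_7 = 2N_6 - 3N_2 + 4  [with N_6=-4, N_2=6]  = -22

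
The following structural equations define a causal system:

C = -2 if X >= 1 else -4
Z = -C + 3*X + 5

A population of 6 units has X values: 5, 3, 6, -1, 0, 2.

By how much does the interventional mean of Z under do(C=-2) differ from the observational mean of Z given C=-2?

-4.5

Every unit gets C=-2 under the intervention. Z values become 22, 16, 25, 4, 7, 13; E[Z|do(C=-2)] = 14.5.
Conditioning on C=-2 selects the 4 unit(s) with X ∈ {5, 3, 6, 2}. Their Z values: 22, 16, 25, 13. Mean = 19.
Difference = 14.5 − 19 = -4.5.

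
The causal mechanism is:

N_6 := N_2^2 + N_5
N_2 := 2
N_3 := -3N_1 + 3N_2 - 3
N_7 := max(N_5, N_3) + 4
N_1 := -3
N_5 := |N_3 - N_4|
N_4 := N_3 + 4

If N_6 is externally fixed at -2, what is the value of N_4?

do(N_6=-2) replaces the equation N_6 := N_2^2 + N_5 with the constant N_6 = -2.
No directed path runs from N_6 to N_4, so N_4 keeps its natural value.
N_3 = -3N_1 + 3N_2 - 3  [with N_1=-3, N_2=2]  = 12
N_4 = N_3 + 4  [with N_3=12]  = 16

16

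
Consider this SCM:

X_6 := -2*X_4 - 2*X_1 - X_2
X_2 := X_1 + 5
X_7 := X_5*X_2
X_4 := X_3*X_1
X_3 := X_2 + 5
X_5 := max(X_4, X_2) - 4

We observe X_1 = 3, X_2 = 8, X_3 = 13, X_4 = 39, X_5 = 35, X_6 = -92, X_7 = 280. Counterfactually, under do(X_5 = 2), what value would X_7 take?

Under do(X_5=2), the mechanism X_5 := max(X_4, X_2) - 4 is discarded; X_5 is fixed at 2.
X_2 = X_1 + 5  [with X_1=3]  = 8
X_7 = X_5*X_2  [with X_5=2, X_2=8]  = 16

16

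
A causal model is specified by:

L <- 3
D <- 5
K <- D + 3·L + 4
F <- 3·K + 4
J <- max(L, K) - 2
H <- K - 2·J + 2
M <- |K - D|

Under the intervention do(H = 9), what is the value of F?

58

do(H=9) replaces the equation H <- K - 2·J + 2 with the constant H = 9.
No directed path runs from H to F, so F keeps its natural value.
K = D + 3·L + 4  [with D=5, L=3]  = 18
F = 3·K + 4  [with K=18]  = 58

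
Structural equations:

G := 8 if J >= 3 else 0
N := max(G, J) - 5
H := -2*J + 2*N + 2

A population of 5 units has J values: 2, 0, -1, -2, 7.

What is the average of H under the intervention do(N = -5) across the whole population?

Every unit gets N=-5 under the intervention. H values become -12, -8, -6, -4, -22; E[H|do(N=-5)] = -10.4.

-10.4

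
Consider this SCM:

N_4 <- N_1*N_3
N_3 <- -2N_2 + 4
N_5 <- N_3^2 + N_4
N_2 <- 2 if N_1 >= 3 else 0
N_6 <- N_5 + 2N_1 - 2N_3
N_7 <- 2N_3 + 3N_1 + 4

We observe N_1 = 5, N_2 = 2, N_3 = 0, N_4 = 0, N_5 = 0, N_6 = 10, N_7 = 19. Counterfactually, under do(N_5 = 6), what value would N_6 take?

The intervention breaks the incoming arrows to N_5: N_5 <- N_3^2 + N_4 no longer applies, and N_5 = 6.
N_2 = 2 if N_1 >= 3 else 0  [with N_1=5]  = 2
N_3 = -2N_2 + 4  [with N_2=2]  = 0
N_6 = N_5 + 2N_1 - 2N_3  [with N_5=6, N_1=5, N_3=0]  = 16

16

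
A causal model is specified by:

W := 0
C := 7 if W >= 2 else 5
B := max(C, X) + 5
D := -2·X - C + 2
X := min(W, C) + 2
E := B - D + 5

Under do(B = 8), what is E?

20

Under do(B=8), the mechanism B := max(C, X) + 5 is discarded; B is fixed at 8.
C = 7 if W >= 2 else 5  [with W=0]  = 5
X = min(W, C) + 2  [with W=0, C=5]  = 2
D = -2·X - C + 2  [with X=2, C=5]  = -7
E = B - D + 5  [with B=8, D=-7]  = 20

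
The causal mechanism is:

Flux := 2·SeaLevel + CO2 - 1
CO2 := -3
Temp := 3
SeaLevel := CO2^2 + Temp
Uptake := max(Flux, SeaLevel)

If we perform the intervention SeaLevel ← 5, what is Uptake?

do(SeaLevel=5) replaces the equation SeaLevel := CO2^2 + Temp with the constant SeaLevel = 5.
Flux = 2·SeaLevel + CO2 - 1  [with SeaLevel=5, CO2=-3]  = 6
Uptake = max(Flux, SeaLevel)  [with Flux=6, SeaLevel=5]  = 6

6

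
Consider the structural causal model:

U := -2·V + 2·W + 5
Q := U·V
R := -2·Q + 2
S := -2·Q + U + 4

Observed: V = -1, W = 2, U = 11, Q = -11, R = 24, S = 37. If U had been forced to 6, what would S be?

22

The intervention breaks the incoming arrows to U: U := -2·V + 2·W + 5 no longer applies, and U = 6.
Q = U·V  [with U=6, V=-1]  = -6
S = -2·Q + U + 4  [with Q=-6, U=6]  = 22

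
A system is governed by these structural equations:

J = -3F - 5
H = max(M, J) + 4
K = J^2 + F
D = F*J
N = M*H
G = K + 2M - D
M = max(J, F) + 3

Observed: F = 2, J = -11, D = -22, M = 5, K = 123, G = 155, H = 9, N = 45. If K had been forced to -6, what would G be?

The intervention breaks the incoming arrows to K: K = J^2 + F no longer applies, and K = -6.
J = -3F - 5  [with F=2]  = -11
D = F*J  [with F=2, J=-11]  = -22
M = max(J, F) + 3  [with J=-11, F=2]  = 5
G = K + 2M - D  [with K=-6, M=5, D=-22]  = 26

26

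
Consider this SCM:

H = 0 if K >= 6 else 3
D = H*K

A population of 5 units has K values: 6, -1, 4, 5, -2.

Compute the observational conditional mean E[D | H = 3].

E[D|H=3] averages over only the 4 units with H=3 (K = -1, 4, 5, -2): D = -3, 12, 15, -6, mean 4.5.

4.5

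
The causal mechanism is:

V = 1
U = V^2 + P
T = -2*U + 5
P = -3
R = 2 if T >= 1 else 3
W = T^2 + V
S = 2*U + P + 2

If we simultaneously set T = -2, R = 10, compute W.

The joint intervention fixes T = -2, R = 10, removing each variable's own equation.
W = T^2 + V  [with T=-2, V=1]  = 5

5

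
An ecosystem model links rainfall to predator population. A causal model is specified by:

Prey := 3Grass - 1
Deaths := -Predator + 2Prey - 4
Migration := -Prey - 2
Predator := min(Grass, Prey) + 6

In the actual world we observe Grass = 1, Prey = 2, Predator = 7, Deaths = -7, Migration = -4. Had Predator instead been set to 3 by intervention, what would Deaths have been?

-3

The intervention breaks the incoming arrows to Predator: Predator := min(Grass, Prey) + 6 no longer applies, and Predator = 3.
Prey = 3Grass - 1  [with Grass=1]  = 2
Deaths = -Predator + 2Prey - 4  [with Predator=3, Prey=2]  = -3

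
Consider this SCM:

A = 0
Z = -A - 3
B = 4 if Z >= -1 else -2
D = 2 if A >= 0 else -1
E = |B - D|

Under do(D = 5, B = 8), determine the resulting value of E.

The joint intervention fixes D = 5, B = 8, removing each variable's own equation.
E = |B - D|  [with B=8, D=5]  = 3

3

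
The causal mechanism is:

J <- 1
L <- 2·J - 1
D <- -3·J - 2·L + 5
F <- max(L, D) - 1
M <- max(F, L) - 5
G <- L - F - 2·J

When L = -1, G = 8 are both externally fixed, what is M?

Setting L = -1, G = 8 by intervention discards those variables' equations.
D = -3·J - 2·L + 5  [with J=1, L=-1]  = 4
F = max(L, D) - 1  [with L=-1, D=4]  = 3
M = max(F, L) - 5  [with F=3, L=-1]  = -2

-2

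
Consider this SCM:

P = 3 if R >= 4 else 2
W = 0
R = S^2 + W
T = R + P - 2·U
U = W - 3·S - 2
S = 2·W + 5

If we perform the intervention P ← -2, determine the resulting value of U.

-17

do(P=-2) replaces the equation P = 3 if R >= 4 else 2 with the constant P = -2.
U is not downstream of the intervention, so its value is determined by the original equations.
S = 2·W + 5  [with W=0]  = 5
U = W - 3·S - 2  [with W=0, S=5]  = -17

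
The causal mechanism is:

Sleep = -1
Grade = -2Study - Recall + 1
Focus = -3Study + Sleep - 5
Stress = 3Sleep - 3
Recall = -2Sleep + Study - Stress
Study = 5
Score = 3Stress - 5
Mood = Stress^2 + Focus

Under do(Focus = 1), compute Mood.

37

Under do(Focus=1), the mechanism Focus = -3Study + Sleep - 5 is discarded; Focus is fixed at 1.
Stress = 3Sleep - 3  [with Sleep=-1]  = -6
Mood = Stress^2 + Focus  [with Stress=-6, Focus=1]  = 37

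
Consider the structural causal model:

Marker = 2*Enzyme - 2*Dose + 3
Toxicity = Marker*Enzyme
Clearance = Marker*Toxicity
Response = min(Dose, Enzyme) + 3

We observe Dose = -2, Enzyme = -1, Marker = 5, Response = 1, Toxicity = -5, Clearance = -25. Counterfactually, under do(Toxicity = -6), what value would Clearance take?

-30

The intervention breaks the incoming arrows to Toxicity: Toxicity = Marker*Enzyme no longer applies, and Toxicity = -6.
Marker = 2*Enzyme - 2*Dose + 3  [with Enzyme=-1, Dose=-2]  = 5
Clearance = Marker*Toxicity  [with Marker=5, Toxicity=-6]  = -30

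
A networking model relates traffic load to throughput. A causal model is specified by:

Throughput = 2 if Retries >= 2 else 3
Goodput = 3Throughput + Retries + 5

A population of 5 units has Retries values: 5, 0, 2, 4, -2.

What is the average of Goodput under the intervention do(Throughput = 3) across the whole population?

15.8

do(Throughput=3) breaks Throughput's dependence on Retries. With Throughput=3 fixed, Goodput across the units is 19, 14, 16, 18, 12, mean 15.8.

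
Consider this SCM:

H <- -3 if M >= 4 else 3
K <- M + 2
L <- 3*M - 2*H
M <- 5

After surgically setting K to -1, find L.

21

Under do(K=-1), the mechanism K <- M + 2 is discarded; K is fixed at -1.
Since L is not a descendant of the intervened variable, it is unaffected.
H = -3 if M >= 4 else 3  [with M=5]  = -3
L = 3*M - 2*H  [with M=5, H=-3]  = 21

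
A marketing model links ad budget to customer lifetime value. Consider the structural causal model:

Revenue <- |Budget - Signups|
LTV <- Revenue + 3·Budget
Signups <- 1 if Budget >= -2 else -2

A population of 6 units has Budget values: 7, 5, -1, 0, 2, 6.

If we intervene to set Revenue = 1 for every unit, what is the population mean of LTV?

10.5

The intervention sets Revenue=1 in all 6 units regardless of Budget. Recomputing LTV per unit gives 22, 16, -2, 1, 7, 19; average 10.5.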